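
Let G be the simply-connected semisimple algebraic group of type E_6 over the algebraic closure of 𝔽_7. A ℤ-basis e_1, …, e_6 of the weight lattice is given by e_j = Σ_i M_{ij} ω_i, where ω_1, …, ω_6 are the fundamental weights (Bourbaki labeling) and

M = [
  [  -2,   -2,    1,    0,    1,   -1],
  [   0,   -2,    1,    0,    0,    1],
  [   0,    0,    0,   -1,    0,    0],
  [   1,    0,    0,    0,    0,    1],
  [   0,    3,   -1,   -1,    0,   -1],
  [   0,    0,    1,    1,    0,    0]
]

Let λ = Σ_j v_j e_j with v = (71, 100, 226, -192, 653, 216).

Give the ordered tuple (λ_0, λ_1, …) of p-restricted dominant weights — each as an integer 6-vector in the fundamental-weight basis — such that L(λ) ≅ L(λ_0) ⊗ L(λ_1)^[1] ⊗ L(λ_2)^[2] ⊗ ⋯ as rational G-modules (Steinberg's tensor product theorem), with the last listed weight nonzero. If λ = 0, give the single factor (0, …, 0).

((6, 4, 3, 0, 1, 6), (3, 6, 6, 6, 0, 4), (6, 4, 3, 5, 1, 0))

Change of basis e → ω: c = M·v where v = (71, 100, 226, -192, 653, 216):
  c_1 = (-2)·(71) + (-2)·(100) + (1)·(226) + (0)·(-192) + (1)·(653) + (-1)·(216) = 321
  c_2 = (0)·(71) + (-2)·(100) + (1)·(226) + (0)·(-192) + (0)·(653) + (1)·(216) = 242
  c_3 = (0)·(71) + (0)·(100) + (0)·(226) + (-1)·(-192) + (0)·(653) + (0)·(216) = 192
  c_4 = (1)·(71) + (0)·(100) + (0)·(226) + (0)·(-192) + (0)·(653) + (1)·(216) = 287
  c_5 = (0)·(71) + (3)·(100) + (-1)·(226) + (-1)·(-192) + (0)·(653) + (-1)·(216) = 50
  c_6 = (0)·(71) + (0)·(100) + (1)·(226) + (1)·(-192) + (0)·(653) + (0)·(216) = 34
Writing each c_i in base p = 7:
  c_1 = 321 = 6·7^0 + 3·7^1 + 6·7^2
  c_2 = 242 = 4·7^0 + 6·7^1 + 4·7^2
  c_3 = 192 = 3·7^0 + 6·7^1 + 3·7^2
  c_4 = 287 = 0·7^0 + 6·7^1 + 5·7^2
  c_5 = 50 = 1·7^0 + 0·7^1 + 1·7^2
  c_6 = 34 = 6·7^0 + 4·7^1
Factor λ_0 = (6, 4, 3, 0, 1, 6)
Factor λ_1 = (3, 6, 6, 6, 0, 4)
Factor λ_2 = (6, 4, 3, 5, 1, 0)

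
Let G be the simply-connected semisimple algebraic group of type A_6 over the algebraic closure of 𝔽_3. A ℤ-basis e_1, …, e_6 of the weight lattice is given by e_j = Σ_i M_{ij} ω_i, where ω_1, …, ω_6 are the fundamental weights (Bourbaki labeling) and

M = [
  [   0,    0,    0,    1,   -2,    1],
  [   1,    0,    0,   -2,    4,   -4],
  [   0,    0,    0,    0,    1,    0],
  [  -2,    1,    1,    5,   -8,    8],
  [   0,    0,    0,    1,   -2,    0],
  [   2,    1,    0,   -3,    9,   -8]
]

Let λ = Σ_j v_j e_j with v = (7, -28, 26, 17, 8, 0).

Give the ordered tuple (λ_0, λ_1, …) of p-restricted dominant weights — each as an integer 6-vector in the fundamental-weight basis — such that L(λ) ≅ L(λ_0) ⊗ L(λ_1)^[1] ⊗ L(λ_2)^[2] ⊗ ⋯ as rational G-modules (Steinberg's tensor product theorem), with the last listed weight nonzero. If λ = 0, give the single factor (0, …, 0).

((1, 2, 2, 2, 1, 1), (0, 1, 2, 1, 0, 2))

ω-coordinates c = M·v, v = (7, -28, 26, 17, 8, 0):
  c_1 = 0·7 + (0)·(-28) + 0·26 + 1·17 + (-2)·(8) + 1·0 = 1
  c_2 = 1·7 + (0)·(-28) + 0·26 + (-2)·(17) + 4·8 + (-4)·(0) = 5
  c_3 = 0·7 + (0)·(-28) + 0·26 + 0·17 + 1·8 + 0·0 = 8
  c_4 = (-2)·(7) + (1)·(-28) + 1·26 + 5·17 + (-8)·(8) + 8·0 = 5
  c_5 = 0·7 + (0)·(-28) + 0·26 + 1·17 + (-2)·(8) + 0·0 = 1
  c_6 = 2·7 + (1)·(-28) + 0·26 + (-3)·(17) + 9·8 + (-8)·(0) = 7
Expand coordinatewise in base 3:
  c_1 = 1 = 1·3^0
  c_2 = 5 = 2·3^0 + 1·3^1
  c_3 = 8 = 2·3^0 + 2·3^1
  c_4 = 5 = 2·3^0 + 1·3^1
  c_5 = 1 = 1·3^0
  c_6 = 7 = 1·3^0 + 2·3^1
Factor λ_0 = (1, 2, 2, 2, 1, 1)
Factor λ_1 = (0, 1, 2, 1, 0, 2)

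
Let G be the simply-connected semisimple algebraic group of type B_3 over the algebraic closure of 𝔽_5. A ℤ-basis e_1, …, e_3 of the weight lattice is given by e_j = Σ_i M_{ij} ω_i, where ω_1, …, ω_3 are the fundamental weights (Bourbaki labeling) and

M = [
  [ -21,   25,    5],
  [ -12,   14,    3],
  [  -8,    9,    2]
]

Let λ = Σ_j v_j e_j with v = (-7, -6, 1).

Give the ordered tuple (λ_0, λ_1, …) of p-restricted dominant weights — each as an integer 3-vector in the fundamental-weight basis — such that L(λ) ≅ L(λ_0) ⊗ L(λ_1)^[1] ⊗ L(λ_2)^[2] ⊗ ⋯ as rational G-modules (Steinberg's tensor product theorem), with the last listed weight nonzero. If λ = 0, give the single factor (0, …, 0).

((2, 3, 4),)

ω-coordinates c = M·v, v = (-7, -6, 1):
  c_1 = (-21)·(-7) + (25)·(-6) + (5)·(1) = 2
  c_2 = (-12)·(-7) + (14)·(-6) + (3)·(1) = 3
  c_3 = (-8)·(-7) + (9)·(-6) + (2)·(1) = 4
Writing each c_i in base p = 5:
  c_1 = 2 = 2·5^0
  c_2 = 3 = 3·5^0
  c_3 = 4 = 4·5^0
λ_0 = (2, 3, 4)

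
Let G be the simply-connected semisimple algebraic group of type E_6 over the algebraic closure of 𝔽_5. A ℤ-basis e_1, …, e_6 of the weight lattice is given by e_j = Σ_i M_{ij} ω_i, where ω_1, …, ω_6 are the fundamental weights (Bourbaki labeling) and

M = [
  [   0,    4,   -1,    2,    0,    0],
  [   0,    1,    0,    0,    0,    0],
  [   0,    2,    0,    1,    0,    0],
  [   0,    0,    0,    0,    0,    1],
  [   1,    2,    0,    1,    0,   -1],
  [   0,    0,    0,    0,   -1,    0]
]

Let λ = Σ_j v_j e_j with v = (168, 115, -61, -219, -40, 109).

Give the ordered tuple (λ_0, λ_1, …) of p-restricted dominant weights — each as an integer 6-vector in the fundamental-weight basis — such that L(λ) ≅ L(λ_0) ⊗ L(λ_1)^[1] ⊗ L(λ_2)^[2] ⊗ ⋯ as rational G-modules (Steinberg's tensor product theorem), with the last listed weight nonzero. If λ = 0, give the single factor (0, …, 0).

In the fundamental-weight basis, λ has coordinates c = M·v (v = (168, 115, -61, -219, -40, 109)):
  c_1 = (0)·(168) + (4)·(115) + (-1)·(-61) + (2)·(-219) + (0)·(-40) + (0)·(109) = 83
  c_2 = (0)·(168) + (1)·(115) + (0)·(-61) + (0)·(-219) + (0)·(-40) + (0)·(109) = 115
  c_3 = (0)·(168) + (2)·(115) + (0)·(-61) + (1)·(-219) + (0)·(-40) + (0)·(109) = 11
  c_4 = (0)·(168) + (0)·(115) + (0)·(-61) + (0)·(-219) + (0)·(-40) + (1)·(109) = 109
  c_5 = (1)·(168) + (2)·(115) + (0)·(-61) + (1)·(-219) + (0)·(-40) + (-1)·(109) = 70
  c_6 = (0)·(168) + (0)·(115) + (0)·(-61) + (0)·(-219) + (-1)·(-40) + (0)·(109) = 40
Writing each c_i in base p = 5:
  c_1 = 83 = 3·5^0 + 1·5^1 + 3·5^2
  c_2 = 115 = 0·5^0 + 3·5^1 + 4·5^2
  c_3 = 11 = 1·5^0 + 2·5^1
  c_4 = 109 = 4·5^0 + 1·5^1 + 4·5^2
  c_5 = 70 = 0·5^0 + 4·5^1 + 2·5^2
  c_6 = 40 = 0·5^0 + 3·5^1 + 1·5^2
Factor λ_0 = (3, 0, 1, 4, 0, 0)
Factor λ_1 = (1, 3, 2, 1, 4, 3)
Factor λ_2 = (3, 4, 0, 4, 2, 1)

((3, 0, 1, 4, 0, 0), (1, 3, 2, 1, 4, 3), (3, 4, 0, 4, 2, 1))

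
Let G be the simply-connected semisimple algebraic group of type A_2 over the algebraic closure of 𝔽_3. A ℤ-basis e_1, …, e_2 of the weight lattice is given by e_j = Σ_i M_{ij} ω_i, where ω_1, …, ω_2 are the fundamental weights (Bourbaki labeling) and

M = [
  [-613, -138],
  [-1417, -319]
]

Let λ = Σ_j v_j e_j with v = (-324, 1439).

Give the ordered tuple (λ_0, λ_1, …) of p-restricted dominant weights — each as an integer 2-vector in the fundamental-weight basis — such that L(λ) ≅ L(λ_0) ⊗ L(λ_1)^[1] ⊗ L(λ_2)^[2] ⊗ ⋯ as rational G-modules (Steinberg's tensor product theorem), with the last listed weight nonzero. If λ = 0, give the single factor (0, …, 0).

((0, 1), (1, 1), (0, 1), (1, 2))

In the fundamental-weight basis, λ has coordinates c = M·v (v = (-324, 1439)):
  c_1 = (-613)·(-324) + (-138)·(1439) = 30
  c_2 = (-1417)·(-324) + (-319)·(1439) = 67
Base-3 expansion of each c_i:
  c_1 = 30 = 0·3^0 + 1·3^1 + 0·3^2 + 1·3^3
  c_2 = 67 = 1·3^0 + 1·3^1 + 1·3^2 + 2·3^3
λ_0 = (0, 1)
λ_1 = (1, 1)
λ_2 = (0, 1)
λ_3 = (1, 2)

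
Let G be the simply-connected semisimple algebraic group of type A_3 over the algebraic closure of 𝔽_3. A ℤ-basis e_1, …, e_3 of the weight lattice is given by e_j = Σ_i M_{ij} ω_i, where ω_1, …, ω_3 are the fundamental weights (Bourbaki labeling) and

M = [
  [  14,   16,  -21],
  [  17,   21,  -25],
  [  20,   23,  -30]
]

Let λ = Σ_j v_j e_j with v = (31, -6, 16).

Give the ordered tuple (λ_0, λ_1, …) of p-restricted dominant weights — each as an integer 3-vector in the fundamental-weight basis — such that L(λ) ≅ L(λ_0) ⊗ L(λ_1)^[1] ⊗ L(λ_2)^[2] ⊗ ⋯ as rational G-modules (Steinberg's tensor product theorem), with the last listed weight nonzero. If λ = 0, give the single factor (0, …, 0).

Compute c_i = Σ_j M_{ij} v_j with v = (31, -6, 16):
  c_1 = (14)·(31) + (16)·(-6) + (-21)·(16) = 2
  c_2 = (17)·(31) + (21)·(-6) + (-25)·(16) = 1
  c_3 = (20)·(31) + (23)·(-6) + (-30)·(16) = 2
Writing each c_i in base p = 3:
  c_1 = 2 = 2·3^0
  c_2 = 1 = 1·3^0
  c_3 = 2 = 2·3^0
Factor λ_0 = (2, 1, 2)

((2, 1, 2),)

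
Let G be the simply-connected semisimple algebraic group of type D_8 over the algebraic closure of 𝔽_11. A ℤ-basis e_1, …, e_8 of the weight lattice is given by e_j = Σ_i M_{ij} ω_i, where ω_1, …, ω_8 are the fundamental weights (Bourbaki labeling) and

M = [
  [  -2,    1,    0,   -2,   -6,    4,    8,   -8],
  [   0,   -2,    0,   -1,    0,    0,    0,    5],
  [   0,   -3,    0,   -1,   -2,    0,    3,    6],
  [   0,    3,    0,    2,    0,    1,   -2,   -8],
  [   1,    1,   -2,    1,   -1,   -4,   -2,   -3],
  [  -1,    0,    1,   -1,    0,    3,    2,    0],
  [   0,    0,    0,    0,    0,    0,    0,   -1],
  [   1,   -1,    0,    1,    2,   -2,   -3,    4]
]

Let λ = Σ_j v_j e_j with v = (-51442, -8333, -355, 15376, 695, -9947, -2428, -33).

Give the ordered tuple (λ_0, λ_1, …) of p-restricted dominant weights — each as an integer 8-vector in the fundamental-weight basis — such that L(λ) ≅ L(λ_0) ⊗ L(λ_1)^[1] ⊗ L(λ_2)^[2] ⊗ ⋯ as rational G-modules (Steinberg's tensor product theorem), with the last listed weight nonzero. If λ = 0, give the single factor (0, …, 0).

In the fundamental-weight basis, λ has coordinates c = M·v (v = (-51442, -8333, -355, 15376, 695, -9947, -2428, -33)):
  c_1 = -2*-51442 + 1*-8333 + 0*-355 + -2*15376 + -6*695 + 4*-9947 + 8*-2428 + -8*-33 = 681
  c_2 = 0*-51442 + -2*-8333 + 0*-355 + -1*15376 + 0*695 + 0*-9947 + 0*-2428 + 5*-33 = 1125
  c_3 = 0*-51442 + -3*-8333 + 0*-355 + -1*15376 + -2*695 + 0*-9947 + 3*-2428 + 6*-33 = 751
  c_4 = 0*-51442 + 3*-8333 + 0*-355 + 2*15376 + 0*695 + 1*-9947 + -2*-2428 + -8*-33 = 926
  c_5 = 1*-51442 + 1*-8333 + -2*-355 + 1*15376 + -1*695 + -4*-9947 + -2*-2428 + -3*-33 = 359
  c_6 = -1*-51442 + 0*-8333 + 1*-355 + -1*15376 + 0*695 + 3*-9947 + 2*-2428 + 0*-33 = 1014
  c_7 = 0*-51442 + 0*-8333 + 0*-355 + 0*15376 + 0*695 + 0*-9947 + 0*-2428 + -1*-33 = 33
  c_8 = 1*-51442 + -1*-8333 + 0*-355 + 1*15376 + 2*695 + -2*-9947 + -3*-2428 + 4*-33 = 703
Expand coordinatewise in base 11:
  c_1 = 681 = 10·11^0 + 6·11^1 + 5·11^2
  c_2 = 1125 = 3·11^0 + 3·11^1 + 9·11^2
  c_3 = 751 = 3·11^0 + 2·11^1 + 6·11^2
  c_4 = 926 = 2·11^0 + 7·11^1 + 7·11^2
  c_5 = 359 = 7·11^0 + 10·11^1 + 2·11^2
  c_6 = 1014 = 2·11^0 + 4·11^1 + 8·11^2
  c_7 = 33 = 0·11^0 + 3·11^1
  c_8 = 703 = 10·11^0 + 8·11^1 + 5·11^2
Factor λ_0 = (10, 3, 3, 2, 7, 2, 0, 10)
Factor λ_1 = (6, 3, 2, 7, 10, 4, 3, 8)
Factor λ_2 = (5, 9, 6, 7, 2, 8, 0, 5)

((10, 3, 3, 2, 7, 2, 0, 10), (6, 3, 2, 7, 10, 4, 3, 8), (5, 9, 6, 7, 2, 8, 0, 5))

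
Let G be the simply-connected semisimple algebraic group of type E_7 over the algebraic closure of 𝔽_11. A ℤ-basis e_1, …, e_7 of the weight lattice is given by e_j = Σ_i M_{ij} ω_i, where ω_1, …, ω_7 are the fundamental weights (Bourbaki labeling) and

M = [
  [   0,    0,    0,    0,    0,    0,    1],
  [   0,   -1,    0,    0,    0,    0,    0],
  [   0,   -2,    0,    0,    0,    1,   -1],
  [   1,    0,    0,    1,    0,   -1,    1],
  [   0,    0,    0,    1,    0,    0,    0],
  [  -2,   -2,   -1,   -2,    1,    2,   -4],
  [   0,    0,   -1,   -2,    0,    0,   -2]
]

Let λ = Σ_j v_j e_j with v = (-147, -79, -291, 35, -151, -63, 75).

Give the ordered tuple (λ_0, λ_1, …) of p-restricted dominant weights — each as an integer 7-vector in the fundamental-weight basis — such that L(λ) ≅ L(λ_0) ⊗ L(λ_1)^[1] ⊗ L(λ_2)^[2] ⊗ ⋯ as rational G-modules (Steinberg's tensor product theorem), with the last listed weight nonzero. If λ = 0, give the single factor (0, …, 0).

ω-coordinates c = M·v, v = (-147, -79, -291, 35, -151, -63, 75):
  c_1 = (0)·(-147) + (0)·(-79) + (0)·(-291) + (0)·(35) + (0)·(-151) + (0)·(-63) + (1)·(75) = 75
  c_2 = (0)·(-147) + (-1)·(-79) + (0)·(-291) + (0)·(35) + (0)·(-151) + (0)·(-63) + (0)·(75) = 79
  c_3 = (0)·(-147) + (-2)·(-79) + (0)·(-291) + (0)·(35) + (0)·(-151) + (1)·(-63) + (-1)·(75) = 20
  c_4 = (1)·(-147) + (0)·(-79) + (0)·(-291) + (1)·(35) + (0)·(-151) + (-1)·(-63) + (1)·(75) = 26
  c_5 = (0)·(-147) + (0)·(-79) + (0)·(-291) + (1)·(35) + (0)·(-151) + (0)·(-63) + (0)·(75) = 35
  c_6 = (-2)·(-147) + (-2)·(-79) + (-1)·(-291) + (-2)·(35) + (1)·(-151) + (2)·(-63) + (-4)·(75) = 96
  c_7 = (0)·(-147) + (0)·(-79) + (-1)·(-291) + (-2)·(35) + (0)·(-151) + (0)·(-63) + (-2)·(75) = 71
Writing each c_i in base p = 11:
  c_1 = 75 = 9·11^0 + 6·11^1
  c_2 = 79 = 2·11^0 + 7·11^1
  c_3 = 20 = 9·11^0 + 1·11^1
  c_4 = 26 = 4·11^0 + 2·11^1
  c_5 = 35 = 2·11^0 + 3·11^1
  c_6 = 96 = 8·11^0 + 8·11^1
  c_7 = 71 = 5·11^0 + 6·11^1
p-restricted factor λ_0 = (9, 2, 9, 4, 2, 8, 5)
p-restricted factor λ_1 = (6, 7, 1, 2, 3, 8, 6)

((9, 2, 9, 4, 2, 8, 5), (6, 7, 1, 2, 3, 8, 6))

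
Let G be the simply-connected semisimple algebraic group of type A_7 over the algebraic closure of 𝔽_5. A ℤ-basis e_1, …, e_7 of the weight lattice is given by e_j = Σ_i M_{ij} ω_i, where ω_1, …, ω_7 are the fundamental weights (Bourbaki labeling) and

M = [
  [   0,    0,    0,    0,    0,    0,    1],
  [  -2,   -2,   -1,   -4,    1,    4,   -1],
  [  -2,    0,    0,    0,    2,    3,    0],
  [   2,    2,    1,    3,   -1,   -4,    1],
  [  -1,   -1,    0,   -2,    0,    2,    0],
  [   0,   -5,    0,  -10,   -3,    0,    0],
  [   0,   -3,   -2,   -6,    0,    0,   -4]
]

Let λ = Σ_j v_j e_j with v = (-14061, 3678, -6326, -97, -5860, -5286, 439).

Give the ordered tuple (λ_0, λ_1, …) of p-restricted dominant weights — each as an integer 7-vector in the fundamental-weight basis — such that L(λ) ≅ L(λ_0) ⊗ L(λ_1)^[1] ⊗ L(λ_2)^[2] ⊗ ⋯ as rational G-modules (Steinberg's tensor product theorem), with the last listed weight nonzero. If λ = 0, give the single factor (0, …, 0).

((4, 2, 4, 0, 0, 0, 4), (2, 2, 3, 2, 1, 2, 3), (2, 1, 1, 2, 0, 1, 2), (3, 0, 4, 0, 0, 1, 3))

In the fundamental-weight basis, λ has coordinates c = M·v (v = (-14061, 3678, -6326, -97, -5860, -5286, 439)):
  c_1 = (0)·(-14061) + 0·3678 + (0)·(-6326) + (0)·(-97) + (0)·(-5860) + (0)·(-5286) + 1·439 = 439
  c_2 = (-2)·(-14061) + (-2)·(3678) + (-1)·(-6326) + (-4)·(-97) + (1)·(-5860) + (4)·(-5286) + (-1)·(439) = 37
  c_3 = (-2)·(-14061) + 0·3678 + (0)·(-6326) + (0)·(-97) + (2)·(-5860) + (3)·(-5286) + 0·439 = 544
  c_4 = (2)·(-14061) + 2·3678 + (1)·(-6326) + (3)·(-97) + (-1)·(-5860) + (-4)·(-5286) + 1·439 = 60
  c_5 = (-1)·(-14061) + (-1)·(3678) + (0)·(-6326) + (-2)·(-97) + (0)·(-5860) + (2)·(-5286) + 0·439 = 5
  c_6 = (0)·(-14061) + (-5)·(3678) + (0)·(-6326) + (-10)·(-97) + (-3)·(-5860) + (0)·(-5286) + 0·439 = 160
  c_7 = (0)·(-14061) + (-3)·(3678) + (-2)·(-6326) + (-6)·(-97) + (0)·(-5860) + (0)·(-5286) + (-4)·(439) = 444
p = 5; digits c_i = Σ_j d_{ij}·5^j, 0 ≤ d_{ij} < 5:
  c_1 = 439 = 4·5^0 + 2·5^1 + 2·5^2 + 3·5^3
  c_2 = 37 = 2·5^0 + 2·5^1 + 1·5^2
  c_3 = 544 = 4·5^0 + 3·5^1 + 1·5^2 + 4·5^3
  c_4 = 60 = 0·5^0 + 2·5^1 + 2·5^2
  c_5 = 5 = 0·5^0 + 1·5^1
  c_6 = 160 = 0·5^0 + 2·5^1 + 1·5^2 + 1·5^3
  c_7 = 444 = 4·5^0 + 3·5^1 + 2·5^2 + 3·5^3
p-restricted factor λ_0 = (4, 2, 4, 0, 0, 0, 4)
p-restricted factor λ_1 = (2, 2, 3, 2, 1, 2, 3)
p-restricted factor λ_2 = (2, 1, 1, 2, 0, 1, 2)
p-restricted factor λ_3 = (3, 0, 4, 0, 0, 1, 3)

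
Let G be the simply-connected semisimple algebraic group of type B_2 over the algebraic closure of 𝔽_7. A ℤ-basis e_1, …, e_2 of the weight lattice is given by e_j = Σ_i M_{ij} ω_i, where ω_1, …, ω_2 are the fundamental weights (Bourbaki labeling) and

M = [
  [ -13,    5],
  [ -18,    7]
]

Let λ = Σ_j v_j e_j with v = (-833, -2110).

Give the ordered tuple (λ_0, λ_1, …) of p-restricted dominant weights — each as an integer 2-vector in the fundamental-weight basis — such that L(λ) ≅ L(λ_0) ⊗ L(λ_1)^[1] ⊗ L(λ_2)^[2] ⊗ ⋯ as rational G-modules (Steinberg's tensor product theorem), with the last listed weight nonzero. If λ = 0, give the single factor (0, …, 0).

((6, 0), (4, 4), (5, 4))

In the fundamental-weight basis, λ has coordinates c = M·v (v = (-833, -2110)):
  c_1 = -13*-833 + 5*-2110 = 279
  c_2 = -18*-833 + 7*-2110 = 224
Writing each c_i in base p = 7:
  c_1 = 279 = 6·7^0 + 4·7^1 + 5·7^2
  c_2 = 224 = 0·7^0 + 4·7^1 + 4·7^2
λ_0 = (6, 0)
λ_1 = (4, 4)
λ_2 = (5, 4)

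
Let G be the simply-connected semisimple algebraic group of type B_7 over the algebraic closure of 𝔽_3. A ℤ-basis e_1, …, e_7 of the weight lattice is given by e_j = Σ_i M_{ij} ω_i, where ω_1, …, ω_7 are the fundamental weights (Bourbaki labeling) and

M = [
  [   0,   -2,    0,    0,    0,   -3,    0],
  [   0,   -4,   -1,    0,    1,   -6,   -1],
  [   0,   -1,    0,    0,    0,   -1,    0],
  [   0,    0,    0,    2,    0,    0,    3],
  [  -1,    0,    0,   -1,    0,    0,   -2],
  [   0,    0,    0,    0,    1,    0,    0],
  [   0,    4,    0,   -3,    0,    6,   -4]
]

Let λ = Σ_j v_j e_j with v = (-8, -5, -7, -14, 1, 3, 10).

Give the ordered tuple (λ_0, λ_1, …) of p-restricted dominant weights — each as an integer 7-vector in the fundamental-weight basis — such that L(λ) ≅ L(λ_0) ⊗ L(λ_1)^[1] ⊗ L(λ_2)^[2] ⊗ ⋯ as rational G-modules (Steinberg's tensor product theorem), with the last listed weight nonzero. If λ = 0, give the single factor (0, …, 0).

((1, 0, 2, 2, 2, 1, 0),)

Converting to the ω-basis (c_i = row i of M dotted with v = (-8, -5, -7, -14, 1, 3, 10)):
  c_1 = (0)·(-8) + (-2)·(-5) + (0)·(-7) + (0)·(-14) + 0·1 + (-3)·(3) + 0·10 = 1
  c_2 = (0)·(-8) + (-4)·(-5) + (-1)·(-7) + (0)·(-14) + 1·1 + (-6)·(3) + (-1)·(10) = 0
  c_3 = (0)·(-8) + (-1)·(-5) + (0)·(-7) + (0)·(-14) + 0·1 + (-1)·(3) + 0·10 = 2
  c_4 = (0)·(-8) + (0)·(-5) + (0)·(-7) + (2)·(-14) + 0·1 + 0·3 + 3·10 = 2
  c_5 = (-1)·(-8) + (0)·(-5) + (0)·(-7) + (-1)·(-14) + 0·1 + 0·3 + (-2)·(10) = 2
  c_6 = (0)·(-8) + (0)·(-5) + (0)·(-7) + (0)·(-14) + 1·1 + 0·3 + 0·10 = 1
  c_7 = (0)·(-8) + (4)·(-5) + (0)·(-7) + (-3)·(-14) + 0·1 + 6·3 + (-4)·(10) = 0
Base-3 expansion of each c_i:
  c_1 = 1 = 1·3^0
  c_2 = 0
  c_3 = 2 = 2·3^0
  c_4 = 2 = 2·3^0
  c_5 = 2 = 2·3^0
  c_6 = 1 = 1·3^0
  c_7 = 0
λ_0 = (1, 0, 2, 2, 2, 1, 0)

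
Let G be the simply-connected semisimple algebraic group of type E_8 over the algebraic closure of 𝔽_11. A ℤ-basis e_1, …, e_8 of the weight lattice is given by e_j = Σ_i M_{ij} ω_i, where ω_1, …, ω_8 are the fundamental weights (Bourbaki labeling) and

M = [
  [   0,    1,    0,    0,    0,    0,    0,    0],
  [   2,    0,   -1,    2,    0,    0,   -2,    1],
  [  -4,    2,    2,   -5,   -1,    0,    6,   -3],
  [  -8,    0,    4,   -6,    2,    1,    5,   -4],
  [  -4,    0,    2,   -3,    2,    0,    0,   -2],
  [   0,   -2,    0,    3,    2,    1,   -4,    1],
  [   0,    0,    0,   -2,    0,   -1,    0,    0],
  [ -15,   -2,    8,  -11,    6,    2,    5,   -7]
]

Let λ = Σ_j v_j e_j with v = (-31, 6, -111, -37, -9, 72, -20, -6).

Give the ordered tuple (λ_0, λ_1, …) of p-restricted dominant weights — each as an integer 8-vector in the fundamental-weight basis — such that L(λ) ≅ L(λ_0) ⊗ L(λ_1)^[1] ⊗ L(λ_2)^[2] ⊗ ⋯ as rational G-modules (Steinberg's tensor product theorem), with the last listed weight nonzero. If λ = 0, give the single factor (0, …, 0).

ω-coordinates c = M·v, v = (-31, 6, -111, -37, -9, 72, -20, -6):
  c_1 = 0*-31 + 1*6 + 0*-111 + 0*-37 + 0*-9 + 0*72 + 0*-20 + 0*-6 = 6
  c_2 = 2*-31 + 0*6 + -1*-111 + 2*-37 + 0*-9 + 0*72 + -2*-20 + 1*-6 = 9
  c_3 = -4*-31 + 2*6 + 2*-111 + -5*-37 + -1*-9 + 0*72 + 6*-20 + -3*-6 = 6
  c_4 = -8*-31 + 0*6 + 4*-111 + -6*-37 + 2*-9 + 1*72 + 5*-20 + -4*-6 = 4
  c_5 = -4*-31 + 0*6 + 2*-111 + -3*-37 + 2*-9 + 0*72 + 0*-20 + -2*-6 = 7
  c_6 = 0*-31 + -2*6 + 0*-111 + 3*-37 + 2*-9 + 1*72 + -4*-20 + 1*-6 = 5
  c_7 = 0*-31 + 0*6 + 0*-111 + -2*-37 + 0*-9 + -1*72 + 0*-20 + 0*-6 = 2
  c_8 = -15*-31 + -2*6 + 8*-111 + -11*-37 + 6*-9 + 2*72 + 5*-20 + -7*-6 = 4
p = 11; digits c_i = Σ_j d_{ij}·11^j, 0 ≤ d_{ij} < 11:
  c_1 = 6 = 6·11^0
  c_2 = 9 = 9·11^0
  c_3 = 6 = 6·11^0
  c_4 = 4 = 4·11^0
  c_5 = 7 = 7·11^0
  c_6 = 5 = 5·11^0
  c_7 = 2 = 2·11^0
  c_8 = 4 = 4·11^0
p-restricted factor λ_0 = (6, 9, 6, 4, 7, 5, 2, 4)

((6, 9, 6, 4, 7, 5, 2, 4),)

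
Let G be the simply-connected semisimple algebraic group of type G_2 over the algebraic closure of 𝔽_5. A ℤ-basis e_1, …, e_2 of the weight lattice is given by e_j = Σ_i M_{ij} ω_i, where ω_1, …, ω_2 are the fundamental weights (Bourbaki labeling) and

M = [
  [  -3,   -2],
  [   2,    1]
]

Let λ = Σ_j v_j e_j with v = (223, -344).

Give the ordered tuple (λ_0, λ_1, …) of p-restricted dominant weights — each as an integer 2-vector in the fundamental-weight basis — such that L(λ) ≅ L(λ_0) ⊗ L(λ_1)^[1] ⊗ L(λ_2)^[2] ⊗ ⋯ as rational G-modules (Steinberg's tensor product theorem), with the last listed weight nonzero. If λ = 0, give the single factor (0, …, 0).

((4, 2), (3, 0), (0, 4))

ω-coordinates c = M·v, v = (223, -344):
  c_1 = (-3)·(223) + (-2)·(-344) = 19
  c_2 = (2)·(223) + (1)·(-344) = 102
p = 5; digits c_i = Σ_j d_{ij}·5^j, 0 ≤ d_{ij} < 5:
  c_1 = 19 = 4·5^0 + 3·5^1
  c_2 = 102 = 2·5^0 + 0·5^1 + 4·5^2
λ_0 = (4, 2)
λ_1 = (3, 0)
λ_2 = (0, 4)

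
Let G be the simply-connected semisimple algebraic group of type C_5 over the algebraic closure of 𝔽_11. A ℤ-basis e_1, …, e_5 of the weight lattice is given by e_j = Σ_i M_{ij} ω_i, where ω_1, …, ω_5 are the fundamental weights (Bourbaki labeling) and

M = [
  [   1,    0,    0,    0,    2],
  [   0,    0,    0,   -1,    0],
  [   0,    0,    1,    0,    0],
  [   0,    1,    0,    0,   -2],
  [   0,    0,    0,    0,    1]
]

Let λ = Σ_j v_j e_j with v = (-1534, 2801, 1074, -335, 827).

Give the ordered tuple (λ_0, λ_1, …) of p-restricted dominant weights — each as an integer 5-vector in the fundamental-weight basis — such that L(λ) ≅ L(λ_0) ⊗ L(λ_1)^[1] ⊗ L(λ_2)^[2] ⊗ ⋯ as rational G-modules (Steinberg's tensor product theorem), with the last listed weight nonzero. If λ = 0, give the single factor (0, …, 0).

((10, 5, 7, 3, 2), (10, 8, 9, 5, 9), (0, 2, 8, 9, 6))

Converting to the ω-basis (c_i = row i of M dotted with v = (-1534, 2801, 1074, -335, 827)):
  c_1 = (1)·(-1534) + (0)·(2801) + (0)·(1074) + (0)·(-335) + (2)·(827) = 120
  c_2 = (0)·(-1534) + (0)·(2801) + (0)·(1074) + (-1)·(-335) + (0)·(827) = 335
  c_3 = (0)·(-1534) + (0)·(2801) + (1)·(1074) + (0)·(-335) + (0)·(827) = 1074
  c_4 = (0)·(-1534) + (1)·(2801) + (0)·(1074) + (0)·(-335) + (-2)·(827) = 1147
  c_5 = (0)·(-1534) + (0)·(2801) + (0)·(1074) + (0)·(-335) + (1)·(827) = 827
Expand coordinatewise in base 11:
  c_1 = 120 = 10·11^0 + 10·11^1
  c_2 = 335 = 5·11^0 + 8·11^1 + 2·11^2
  c_3 = 1074 = 7·11^0 + 9·11^1 + 8·11^2
  c_4 = 1147 = 3·11^0 + 5·11^1 + 9·11^2
  c_5 = 827 = 2·11^0 + 9·11^1 + 6·11^2
p-restricted factor λ_0 = (10, 5, 7, 3, 2)
p-restricted factor λ_1 = (10, 8, 9, 5, 9)
p-restricted factor λ_2 = (0, 2, 8, 9, 6)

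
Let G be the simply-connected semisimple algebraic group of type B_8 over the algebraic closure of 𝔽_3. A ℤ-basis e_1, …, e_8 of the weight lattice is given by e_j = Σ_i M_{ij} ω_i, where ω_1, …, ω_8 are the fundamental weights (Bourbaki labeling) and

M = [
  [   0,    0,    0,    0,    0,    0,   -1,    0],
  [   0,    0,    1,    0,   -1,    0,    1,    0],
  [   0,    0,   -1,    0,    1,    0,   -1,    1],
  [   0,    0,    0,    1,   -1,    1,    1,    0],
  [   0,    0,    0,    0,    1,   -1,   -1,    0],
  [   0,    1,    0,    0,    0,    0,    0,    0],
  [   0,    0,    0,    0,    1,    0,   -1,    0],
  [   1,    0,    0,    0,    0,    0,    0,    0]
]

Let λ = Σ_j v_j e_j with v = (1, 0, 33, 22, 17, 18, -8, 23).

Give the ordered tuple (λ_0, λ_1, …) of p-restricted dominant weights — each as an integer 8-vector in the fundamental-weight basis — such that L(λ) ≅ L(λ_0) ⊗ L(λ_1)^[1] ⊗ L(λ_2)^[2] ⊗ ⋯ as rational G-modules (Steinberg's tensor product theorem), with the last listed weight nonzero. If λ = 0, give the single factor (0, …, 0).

Compute c_i = Σ_j M_{ij} v_j with v = (1, 0, 33, 22, 17, 18, -8, 23):
  c_1 = 0*1 + 0*0 + 0*33 + 0*22 + 0*17 + 0*18 + -1*-8 + 0*23 = 8
  c_2 = 0*1 + 0*0 + 1*33 + 0*22 + -1*17 + 0*18 + 1*-8 + 0*23 = 8
  c_3 = 0*1 + 0*0 + -1*33 + 0*22 + 1*17 + 0*18 + -1*-8 + 1*23 = 15
  c_4 = 0*1 + 0*0 + 0*33 + 1*22 + -1*17 + 1*18 + 1*-8 + 0*23 = 15
  c_5 = 0*1 + 0*0 + 0*33 + 0*22 + 1*17 + -1*18 + -1*-8 + 0*23 = 7
  c_6 = 0*1 + 1*0 + 0*33 + 0*22 + 0*17 + 0*18 + 0*-8 + 0*23 = 0
  c_7 = 0*1 + 0*0 + 0*33 + 0*22 + 1*17 + 0*18 + -1*-8 + 0*23 = 25
  c_8 = 1*1 + 0*0 + 0*33 + 0*22 + 0*17 + 0*18 + 0*-8 + 0*23 = 1
Base-3 expansion of each c_i:
  c_1 = 8 = 2·3^0 + 2·3^1
  c_2 = 8 = 2·3^0 + 2·3^1
  c_3 = 15 = 0·3^0 + 2·3^1 + 1·3^2
  c_4 = 15 = 0·3^0 + 2·3^1 + 1·3^2
  c_5 = 7 = 1·3^0 + 2·3^1
  c_6 = 0
  c_7 = 25 = 1·3^0 + 2·3^1 + 2·3^2
  c_8 = 1 = 1·3^0
p-restricted factor λ_0 = (2, 2, 0, 0, 1, 0, 1, 1)
p-restricted factor λ_1 = (2, 2, 2, 2, 2, 0, 2, 0)
p-restricted factor λ_2 = (0, 0, 1, 1, 0, 0, 2, 0)

((2, 2, 0, 0, 1, 0, 1, 1), (2, 2, 2, 2, 2, 0, 2, 0), (0, 0, 1, 1, 0, 0, 2, 0))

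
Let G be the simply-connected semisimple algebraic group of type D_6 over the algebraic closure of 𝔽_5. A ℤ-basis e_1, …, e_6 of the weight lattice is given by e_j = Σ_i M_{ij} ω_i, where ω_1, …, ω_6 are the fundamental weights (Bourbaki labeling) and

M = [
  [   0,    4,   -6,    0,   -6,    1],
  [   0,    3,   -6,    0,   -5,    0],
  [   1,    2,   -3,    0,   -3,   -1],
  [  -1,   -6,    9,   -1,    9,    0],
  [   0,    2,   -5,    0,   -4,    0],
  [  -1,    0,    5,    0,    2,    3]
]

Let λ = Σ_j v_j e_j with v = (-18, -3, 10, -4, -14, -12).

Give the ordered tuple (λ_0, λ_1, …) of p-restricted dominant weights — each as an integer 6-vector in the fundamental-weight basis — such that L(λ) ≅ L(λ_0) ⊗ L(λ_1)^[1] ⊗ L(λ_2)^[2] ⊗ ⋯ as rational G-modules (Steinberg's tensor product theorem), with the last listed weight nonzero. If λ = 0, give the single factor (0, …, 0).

ω-coordinates c = M·v, v = (-18, -3, 10, -4, -14, -12):
  c_1 = (0)·(-18) + (4)·(-3) + (-6)·(10) + (0)·(-4) + (-6)·(-14) + (1)·(-12) = 0
  c_2 = (0)·(-18) + (3)·(-3) + (-6)·(10) + (0)·(-4) + (-5)·(-14) + (0)·(-12) = 1
  c_3 = (1)·(-18) + (2)·(-3) + (-3)·(10) + (0)·(-4) + (-3)·(-14) + (-1)·(-12) = 0
  c_4 = (-1)·(-18) + (-6)·(-3) + (9)·(10) + (-1)·(-4) + (9)·(-14) + (0)·(-12) = 4
  c_5 = (0)·(-18) + (2)·(-3) + (-5)·(10) + (0)·(-4) + (-4)·(-14) + (0)·(-12) = 0
  c_6 = (-1)·(-18) + (0)·(-3) + (5)·(10) + (0)·(-4) + (2)·(-14) + (3)·(-12) = 4
Base-5 expansion of each c_i:
  c_1 = 0
  c_2 = 1 = 1·5^0
  c_3 = 0
  c_4 = 4 = 4·5^0
  c_5 = 0
  c_6 = 4 = 4·5^0
λ_0 = (0, 1, 0, 4, 0, 4)

((0, 1, 0, 4, 0, 4),)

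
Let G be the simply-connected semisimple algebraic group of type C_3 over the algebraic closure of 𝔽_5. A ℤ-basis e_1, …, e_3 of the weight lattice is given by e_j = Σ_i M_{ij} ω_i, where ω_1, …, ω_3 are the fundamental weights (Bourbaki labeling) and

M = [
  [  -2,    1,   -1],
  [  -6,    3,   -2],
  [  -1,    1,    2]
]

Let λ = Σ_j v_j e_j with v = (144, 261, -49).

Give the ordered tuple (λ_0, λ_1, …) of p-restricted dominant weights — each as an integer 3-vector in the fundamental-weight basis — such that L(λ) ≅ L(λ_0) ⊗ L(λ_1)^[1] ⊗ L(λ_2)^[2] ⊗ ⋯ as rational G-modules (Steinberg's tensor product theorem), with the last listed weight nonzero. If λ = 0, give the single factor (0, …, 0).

Compute c_i = Σ_j M_{ij} v_j with v = (144, 261, -49):
  c_1 = (-2)·(144) + 1·261 + (-1)·(-49) = 22
  c_2 = (-6)·(144) + 3·261 + (-2)·(-49) = 17
  c_3 = (-1)·(144) + 1·261 + (2)·(-49) = 19
Base-5 expansion of each c_i:
  c_1 = 22 = 2·5^0 + 4·5^1
  c_2 = 17 = 2·5^0 + 3·5^1
  c_3 = 19 = 4·5^0 + 3·5^1
λ_0 = (2, 2, 4)
λ_1 = (4, 3, 3)

((2, 2, 4), (4, 3, 3))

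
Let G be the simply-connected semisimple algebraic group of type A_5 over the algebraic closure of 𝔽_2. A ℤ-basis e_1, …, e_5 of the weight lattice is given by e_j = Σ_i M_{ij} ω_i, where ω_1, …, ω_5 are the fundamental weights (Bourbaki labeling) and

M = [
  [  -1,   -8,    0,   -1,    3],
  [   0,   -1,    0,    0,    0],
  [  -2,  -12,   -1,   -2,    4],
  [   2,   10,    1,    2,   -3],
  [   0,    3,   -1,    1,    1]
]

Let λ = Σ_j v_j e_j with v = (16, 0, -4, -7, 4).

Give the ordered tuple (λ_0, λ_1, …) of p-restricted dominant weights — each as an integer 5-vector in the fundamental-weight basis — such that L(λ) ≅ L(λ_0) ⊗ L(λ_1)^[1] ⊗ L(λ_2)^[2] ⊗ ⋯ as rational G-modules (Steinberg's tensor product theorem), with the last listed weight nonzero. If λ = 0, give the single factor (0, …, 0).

((1, 0, 0, 0, 1), (1, 0, 1, 1, 0))

In the fundamental-weight basis, λ has coordinates c = M·v (v = (16, 0, -4, -7, 4)):
  c_1 = (-1)·(16) + (-8)·(0) + (0)·(-4) + (-1)·(-7) + (3)·(4) = 3
  c_2 = (0)·(16) + (-1)·(0) + (0)·(-4) + (0)·(-7) + (0)·(4) = 0
  c_3 = (-2)·(16) + (-12)·(0) + (-1)·(-4) + (-2)·(-7) + (4)·(4) = 2
  c_4 = (2)·(16) + (10)·(0) + (1)·(-4) + (2)·(-7) + (-3)·(4) = 2
  c_5 = (0)·(16) + (3)·(0) + (-1)·(-4) + (1)·(-7) + (1)·(4) = 1
Expand coordinatewise in base 2:
  c_1 = 3 = 1·2^0 + 1·2^1
  c_2 = 0
  c_3 = 2 = 0·2^0 + 1·2^1
  c_4 = 2 = 0·2^0 + 1·2^1
  c_5 = 1 = 1·2^0
λ_0 = (1, 0, 0, 0, 1)
λ_1 = (1, 0, 1, 1, 0)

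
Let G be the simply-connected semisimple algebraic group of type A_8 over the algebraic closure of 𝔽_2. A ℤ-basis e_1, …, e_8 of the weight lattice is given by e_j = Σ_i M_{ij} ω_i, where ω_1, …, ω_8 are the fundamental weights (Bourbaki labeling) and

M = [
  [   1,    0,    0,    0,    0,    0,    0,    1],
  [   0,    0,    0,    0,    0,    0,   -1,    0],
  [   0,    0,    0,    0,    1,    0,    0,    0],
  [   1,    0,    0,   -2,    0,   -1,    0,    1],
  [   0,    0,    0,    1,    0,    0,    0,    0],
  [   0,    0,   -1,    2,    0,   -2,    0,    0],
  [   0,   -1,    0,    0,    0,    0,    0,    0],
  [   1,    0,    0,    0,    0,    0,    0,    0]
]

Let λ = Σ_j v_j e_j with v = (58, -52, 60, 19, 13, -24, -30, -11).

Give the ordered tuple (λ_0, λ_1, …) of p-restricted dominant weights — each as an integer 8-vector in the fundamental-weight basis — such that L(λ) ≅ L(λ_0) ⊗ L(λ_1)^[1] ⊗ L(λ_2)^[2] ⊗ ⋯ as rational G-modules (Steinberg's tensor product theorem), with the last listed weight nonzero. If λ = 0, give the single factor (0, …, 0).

((1, 0, 1, 1, 1, 0, 0, 0), (1, 1, 0, 0, 1, 1, 0, 1), (1, 1, 1, 0, 0, 0, 1, 0), (1, 1, 1, 0, 0, 1, 0, 1), (0, 1, 0, 0, 1, 1, 1, 1), (1, 0, 0, 1, 0, 0, 1, 1))

ω-coordinates c = M·v, v = (58, -52, 60, 19, 13, -24, -30, -11):
  c_1 = 1*58 + 0*-52 + 0*60 + 0*19 + 0*13 + 0*-24 + 0*-30 + 1*-11 = 47
  c_2 = 0*58 + 0*-52 + 0*60 + 0*19 + 0*13 + 0*-24 + -1*-30 + 0*-11 = 30
  c_3 = 0*58 + 0*-52 + 0*60 + 0*19 + 1*13 + 0*-24 + 0*-30 + 0*-11 = 13
  c_4 = 1*58 + 0*-52 + 0*60 + -2*19 + 0*13 + -1*-24 + 0*-30 + 1*-11 = 33
  c_5 = 0*58 + 0*-52 + 0*60 + 1*19 + 0*13 + 0*-24 + 0*-30 + 0*-11 = 19
  c_6 = 0*58 + 0*-52 + -1*60 + 2*19 + 0*13 + -2*-24 + 0*-30 + 0*-11 = 26
  c_7 = 0*58 + -1*-52 + 0*60 + 0*19 + 0*13 + 0*-24 + 0*-30 + 0*-11 = 52
  c_8 = 1*58 + 0*-52 + 0*60 + 0*19 + 0*13 + 0*-24 + 0*-30 + 0*-11 = 58
Expand coordinatewise in base 2:
  c_1 = 47 = 1·2^0 + 1·2^1 + 1·2^2 + 1·2^3 + 0·2^4 + 1·2^5
  c_2 = 30 = 0·2^0 + 1·2^1 + 1·2^2 + 1·2^3 + 1·2^4
  c_3 = 13 = 1·2^0 + 0·2^1 + 1·2^2 + 1·2^3
  c_4 = 33 = 1·2^0 + 0·2^1 + 0·2^2 + 0·2^3 + 0·2^4 + 1·2^5
  c_5 = 19 = 1·2^0 + 1·2^1 + 0·2^2 + 0·2^3 + 1·2^4
  c_6 = 26 = 0·2^0 + 1·2^1 + 0·2^2 + 1·2^3 + 1·2^4
  c_7 = 52 = 0·2^0 + 0·2^1 + 1·2^2 + 0·2^3 + 1·2^4 + 1·2^5
  c_8 = 58 = 0·2^0 + 1·2^1 + 0·2^2 + 1·2^3 + 1·2^4 + 1·2^5
λ_0 = (1, 0, 1, 1, 1, 0, 0, 0)
λ_1 = (1, 1, 0, 0, 1, 1, 0, 1)
λ_2 = (1, 1, 1, 0, 0, 0, 1, 0)
λ_3 = (1, 1, 1, 0, 0, 1, 0, 1)
λ_4 = (0, 1, 0, 0, 1, 1, 1, 1)
λ_5 = (1, 0, 0, 1, 0, 0, 1, 1)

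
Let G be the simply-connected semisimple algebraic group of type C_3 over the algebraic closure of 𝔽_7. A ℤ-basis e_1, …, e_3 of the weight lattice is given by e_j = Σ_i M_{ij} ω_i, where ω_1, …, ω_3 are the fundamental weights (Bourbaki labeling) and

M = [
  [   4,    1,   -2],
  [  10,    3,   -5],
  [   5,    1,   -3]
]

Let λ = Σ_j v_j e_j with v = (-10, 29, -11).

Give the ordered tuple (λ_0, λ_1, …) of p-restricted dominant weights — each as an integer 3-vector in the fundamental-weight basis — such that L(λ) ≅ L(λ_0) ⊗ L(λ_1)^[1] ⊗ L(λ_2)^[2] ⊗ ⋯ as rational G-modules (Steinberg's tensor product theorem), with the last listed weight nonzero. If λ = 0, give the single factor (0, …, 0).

In the fundamental-weight basis, λ has coordinates c = M·v (v = (-10, 29, -11)):
  c_1 = (4)·(-10) + 1·29 + (-2)·(-11) = 11
  c_2 = (10)·(-10) + 3·29 + (-5)·(-11) = 42
  c_3 = (5)·(-10) + 1·29 + (-3)·(-11) = 12
Expand coordinatewise in base 7:
  c_1 = 11 = 4·7^0 + 1·7^1
  c_2 = 42 = 0·7^0 + 6·7^1
  c_3 = 12 = 5·7^0 + 1·7^1
λ_0 = (4, 0, 5)
λ_1 = (1, 6, 1)

((4, 0, 5), (1, 6, 1))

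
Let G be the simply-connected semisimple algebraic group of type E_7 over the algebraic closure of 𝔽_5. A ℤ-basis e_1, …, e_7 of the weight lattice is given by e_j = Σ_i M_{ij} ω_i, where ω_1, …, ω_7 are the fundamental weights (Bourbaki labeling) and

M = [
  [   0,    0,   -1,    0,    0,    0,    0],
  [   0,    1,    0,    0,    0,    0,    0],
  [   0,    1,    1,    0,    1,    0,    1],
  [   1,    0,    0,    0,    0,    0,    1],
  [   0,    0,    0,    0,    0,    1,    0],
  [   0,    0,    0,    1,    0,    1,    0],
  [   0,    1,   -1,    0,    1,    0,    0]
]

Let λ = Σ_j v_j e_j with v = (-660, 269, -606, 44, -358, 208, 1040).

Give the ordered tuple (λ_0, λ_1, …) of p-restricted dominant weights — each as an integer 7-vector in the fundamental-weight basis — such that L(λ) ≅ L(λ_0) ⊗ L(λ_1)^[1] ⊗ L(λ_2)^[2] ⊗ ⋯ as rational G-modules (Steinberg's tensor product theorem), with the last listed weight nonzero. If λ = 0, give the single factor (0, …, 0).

((1, 4, 0, 0, 3, 2, 2), (1, 3, 4, 1, 1, 0, 3), (4, 0, 3, 0, 3, 0, 0), (4, 2, 2, 3, 1, 2, 4))

ω-coordinates c = M·v, v = (-660, 269, -606, 44, -358, 208, 1040):
  c_1 = (0)·(-660) + 0·269 + (-1)·(-606) + 0·44 + (0)·(-358) + 0·208 + 0·1040 = 606
  c_2 = (0)·(-660) + 1·269 + (0)·(-606) + 0·44 + (0)·(-358) + 0·208 + 0·1040 = 269
  c_3 = (0)·(-660) + 1·269 + (1)·(-606) + 0·44 + (1)·(-358) + 0·208 + 1·1040 = 345
  c_4 = (1)·(-660) + 0·269 + (0)·(-606) + 0·44 + (0)·(-358) + 0·208 + 1·1040 = 380
  c_5 = (0)·(-660) + 0·269 + (0)·(-606) + 0·44 + (0)·(-358) + 1·208 + 0·1040 = 208
  c_6 = (0)·(-660) + 0·269 + (0)·(-606) + 1·44 + (0)·(-358) + 1·208 + 0·1040 = 252
  c_7 = (0)·(-660) + 1·269 + (-1)·(-606) + 0·44 + (1)·(-358) + 0·208 + 0·1040 = 517
p = 5; digits c_i = Σ_j d_{ij}·5^j, 0 ≤ d_{ij} < 5:
  c_1 = 606 = 1·5^0 + 1·5^1 + 4·5^2 + 4·5^3
  c_2 = 269 = 4·5^0 + 3·5^1 + 0·5^2 + 2·5^3
  c_3 = 345 = 0·5^0 + 4·5^1 + 3·5^2 + 2·5^3
  c_4 = 380 = 0·5^0 + 1·5^1 + 0·5^2 + 3·5^3
  c_5 = 208 = 3·5^0 + 1·5^1 + 3·5^2 + 1·5^3
  c_6 = 252 = 2·5^0 + 0·5^1 + 0·5^2 + 2·5^3
  c_7 = 517 = 2·5^0 + 3·5^1 + 0·5^2 + 4·5^3
p-restricted factor λ_0 = (1, 4, 0, 0, 3, 2, 2)
p-restricted factor λ_1 = (1, 3, 4, 1, 1, 0, 3)
p-restricted factor λ_2 = (4, 0, 3, 0, 3, 0, 0)
p-restricted factor λ_3 = (4, 2, 2, 3, 1, 2, 4)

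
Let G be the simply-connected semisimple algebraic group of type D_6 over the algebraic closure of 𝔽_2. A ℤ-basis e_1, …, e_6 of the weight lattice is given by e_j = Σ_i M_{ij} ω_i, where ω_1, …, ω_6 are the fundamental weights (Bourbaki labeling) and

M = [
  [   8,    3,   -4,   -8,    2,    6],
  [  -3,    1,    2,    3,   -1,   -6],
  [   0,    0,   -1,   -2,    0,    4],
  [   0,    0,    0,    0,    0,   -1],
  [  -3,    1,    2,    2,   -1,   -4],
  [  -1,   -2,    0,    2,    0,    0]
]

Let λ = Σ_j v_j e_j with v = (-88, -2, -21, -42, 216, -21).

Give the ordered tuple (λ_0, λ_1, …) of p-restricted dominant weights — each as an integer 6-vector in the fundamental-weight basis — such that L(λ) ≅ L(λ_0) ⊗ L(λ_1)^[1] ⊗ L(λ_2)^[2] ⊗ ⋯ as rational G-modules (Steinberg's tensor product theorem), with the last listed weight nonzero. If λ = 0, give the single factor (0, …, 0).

Compute c_i = Σ_j M_{ij} v_j with v = (-88, -2, -21, -42, 216, -21):
  c_1 = 8*-88 + 3*-2 + -4*-21 + -8*-42 + 2*216 + 6*-21 = 16
  c_2 = -3*-88 + 1*-2 + 2*-21 + 3*-42 + -1*216 + -6*-21 = 4
  c_3 = 0*-88 + 0*-2 + -1*-21 + -2*-42 + 0*216 + 4*-21 = 21
  c_4 = 0*-88 + 0*-2 + 0*-21 + 0*-42 + 0*216 + -1*-21 = 21
  c_5 = -3*-88 + 1*-2 + 2*-21 + 2*-42 + -1*216 + -4*-21 = 4
  c_6 = -1*-88 + -2*-2 + 0*-21 + 2*-42 + 0*216 + 0*-21 = 8
Base-2 expansion of each c_i:
  c_1 = 16 = 0·2^0 + 0·2^1 + 0·2^2 + 0·2^3 + 1·2^4
  c_2 = 4 = 0·2^0 + 0·2^1 + 1·2^2
  c_3 = 21 = 1·2^0 + 0·2^1 + 1·2^2 + 0·2^3 + 1·2^4
  c_4 = 21 = 1·2^0 + 0·2^1 + 1·2^2 + 0·2^3 + 1·2^4
  c_5 = 4 = 0·2^0 + 0·2^1 + 1·2^2
  c_6 = 8 = 0·2^0 + 0·2^1 + 0·2^2 + 1·2^3
λ_0 = (0, 0, 1, 1, 0, 0)
λ_1 = (0, 0, 0, 0, 0, 0)
λ_2 = (0, 1, 1, 1, 1, 0)
λ_3 = (0, 0, 0, 0, 0, 1)
λ_4 = (1, 0, 1, 1, 0, 0)

((0, 0, 1, 1, 0, 0), (0, 0, 0, 0, 0, 0), (0, 1, 1, 1, 1, 0), (0, 0, 0, 0, 0, 1), (1, 0, 1, 1, 0, 0))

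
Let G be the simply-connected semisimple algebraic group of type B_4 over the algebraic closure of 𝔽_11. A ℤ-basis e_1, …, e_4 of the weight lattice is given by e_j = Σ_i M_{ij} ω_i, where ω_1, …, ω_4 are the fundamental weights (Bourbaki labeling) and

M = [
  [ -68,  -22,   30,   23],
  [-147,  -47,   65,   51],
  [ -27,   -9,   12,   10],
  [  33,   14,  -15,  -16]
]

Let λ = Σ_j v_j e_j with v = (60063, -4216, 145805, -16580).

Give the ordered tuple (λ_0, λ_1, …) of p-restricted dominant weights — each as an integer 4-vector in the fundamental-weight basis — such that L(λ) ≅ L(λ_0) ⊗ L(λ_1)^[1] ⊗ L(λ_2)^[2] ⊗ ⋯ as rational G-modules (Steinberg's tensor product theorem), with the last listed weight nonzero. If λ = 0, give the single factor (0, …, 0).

((2, 9, 4, 6), (6, 2, 9, 4), (10, 5, 0, 10))

Converting to the ω-basis (c_i = row i of M dotted with v = (60063, -4216, 145805, -16580)):
  c_1 = (-68)·(60063) + (-22)·(-4216) + (30)·(145805) + (23)·(-16580) = 1278
  c_2 = (-147)·(60063) + (-47)·(-4216) + (65)·(145805) + (51)·(-16580) = 636
  c_3 = (-27)·(60063) + (-9)·(-4216) + (12)·(145805) + (10)·(-16580) = 103
  c_4 = (33)·(60063) + (14)·(-4216) + (-15)·(145805) + (-16)·(-16580) = 1260
Expand coordinatewise in base 11:
  c_1 = 1278 = 2·11^0 + 6·11^1 + 10·11^2
  c_2 = 636 = 9·11^0 + 2·11^1 + 5·11^2
  c_3 = 103 = 4·11^0 + 9·11^1
  c_4 = 1260 = 6·11^0 + 4·11^1 + 10·11^2
p-restricted factor λ_0 = (2, 9, 4, 6)
p-restricted factor λ_1 = (6, 2, 9, 4)
p-restricted factor λ_2 = (10, 5, 0, 10)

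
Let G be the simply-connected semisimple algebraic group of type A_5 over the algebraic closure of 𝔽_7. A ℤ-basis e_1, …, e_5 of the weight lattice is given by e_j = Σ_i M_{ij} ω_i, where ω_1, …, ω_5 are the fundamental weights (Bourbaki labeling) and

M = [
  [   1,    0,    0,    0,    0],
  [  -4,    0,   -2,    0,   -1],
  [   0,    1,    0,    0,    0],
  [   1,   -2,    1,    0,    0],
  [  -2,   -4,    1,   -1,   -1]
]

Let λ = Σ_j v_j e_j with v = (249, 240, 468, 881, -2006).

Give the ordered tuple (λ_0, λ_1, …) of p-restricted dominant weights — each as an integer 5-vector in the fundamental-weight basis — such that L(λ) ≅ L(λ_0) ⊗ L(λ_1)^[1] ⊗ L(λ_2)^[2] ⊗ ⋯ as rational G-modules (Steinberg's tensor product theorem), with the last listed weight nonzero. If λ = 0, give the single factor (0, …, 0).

Converting to the ω-basis (c_i = row i of M dotted with v = (249, 240, 468, 881, -2006)):
  c_1 = 1*249 + 0*240 + 0*468 + 0*881 + 0*-2006 = 249
  c_2 = -4*249 + 0*240 + -2*468 + 0*881 + -1*-2006 = 74
  c_3 = 0*249 + 1*240 + 0*468 + 0*881 + 0*-2006 = 240
  c_4 = 1*249 + -2*240 + 1*468 + 0*881 + 0*-2006 = 237
  c_5 = -2*249 + -4*240 + 1*468 + -1*881 + -1*-2006 = 135
Writing each c_i in base p = 7:
  c_1 = 249 = 4·7^0 + 0·7^1 + 5·7^2
  c_2 = 74 = 4·7^0 + 3·7^1 + 1·7^2
  c_3 = 240 = 2·7^0 + 6·7^1 + 4·7^2
  c_4 = 237 = 6·7^0 + 5·7^1 + 4·7^2
  c_5 = 135 = 2·7^0 + 5·7^1 + 2·7^2
p-restricted factor λ_0 = (4, 4, 2, 6, 2)
p-restricted factor λ_1 = (0, 3, 6, 5, 5)
p-restricted factor λ_2 = (5, 1, 4, 4, 2)

((4, 4, 2, 6, 2), (0, 3, 6, 5, 5), (5, 1, 4, 4, 2))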